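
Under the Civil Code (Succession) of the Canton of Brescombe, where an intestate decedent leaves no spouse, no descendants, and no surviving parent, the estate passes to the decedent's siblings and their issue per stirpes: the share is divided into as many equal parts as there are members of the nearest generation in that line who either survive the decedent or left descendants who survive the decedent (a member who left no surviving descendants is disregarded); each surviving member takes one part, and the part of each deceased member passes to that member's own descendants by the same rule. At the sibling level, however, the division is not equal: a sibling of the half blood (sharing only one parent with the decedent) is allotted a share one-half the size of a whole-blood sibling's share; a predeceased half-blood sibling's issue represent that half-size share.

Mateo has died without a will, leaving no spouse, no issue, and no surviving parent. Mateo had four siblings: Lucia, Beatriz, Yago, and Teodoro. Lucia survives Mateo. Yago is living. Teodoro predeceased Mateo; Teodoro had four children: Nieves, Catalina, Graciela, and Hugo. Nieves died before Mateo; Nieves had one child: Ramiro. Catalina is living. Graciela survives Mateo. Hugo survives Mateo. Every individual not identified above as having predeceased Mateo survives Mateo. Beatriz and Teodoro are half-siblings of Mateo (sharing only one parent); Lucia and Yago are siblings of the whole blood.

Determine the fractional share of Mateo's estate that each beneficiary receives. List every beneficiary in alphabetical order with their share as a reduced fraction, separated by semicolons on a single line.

No spouse, descendants, or parent survives, so the estate passes to Mateo's siblings per stirpes.
Half-blood siblings count for one-half the weight of whole-blood siblings at the initial division.
Dividing 1 in proportion to weights (total weight 3): Lucia (weight 1) → 1/3; Beatriz (weight 1/2) → 1/6; Yago (weight 1) → 1/3; Teodoro (weight 1/2) → 1/6.
Lucia is living and takes 1/3.
Beatriz is living and takes 1/6.
Yago is living and takes 1/3.
Teodoro predeceased; the 1/6 allotted to Teodoro's branch passes to Teodoro's issue by representation.
The 1/6 is divided into 4 equal shares of 1/24 among Nieves, Catalina, Graciela, Hugo.
Nieves predeceased; the 1/24 allotted to Nieves's branch passes to Nieves's issue by representation.
Ramiro is the sole taker at this level and receives the full 1/24.
Catalina is living and takes 1/24.
Graciela is living and takes 1/24.
Hugo is living and takes 1/24.

Beatriz 1/6; Catalina 1/24; Graciela 1/24; Hugo 1/24; Lucia 1/3; Ramiro 1/24; Yago 1/3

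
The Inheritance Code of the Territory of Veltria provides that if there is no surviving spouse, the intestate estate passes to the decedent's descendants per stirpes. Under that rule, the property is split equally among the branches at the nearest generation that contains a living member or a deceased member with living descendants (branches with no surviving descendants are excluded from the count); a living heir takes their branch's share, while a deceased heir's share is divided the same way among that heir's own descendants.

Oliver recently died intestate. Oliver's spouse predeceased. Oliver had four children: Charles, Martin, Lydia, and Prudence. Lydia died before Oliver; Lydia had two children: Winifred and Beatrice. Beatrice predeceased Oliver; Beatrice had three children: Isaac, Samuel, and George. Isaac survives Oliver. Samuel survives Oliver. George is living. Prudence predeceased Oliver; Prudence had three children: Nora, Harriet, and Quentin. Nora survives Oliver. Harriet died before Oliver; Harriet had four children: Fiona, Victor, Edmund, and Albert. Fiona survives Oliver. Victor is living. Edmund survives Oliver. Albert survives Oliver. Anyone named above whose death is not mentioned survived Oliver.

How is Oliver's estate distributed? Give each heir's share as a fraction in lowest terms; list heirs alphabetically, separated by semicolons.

Albert 1/48; Charles 1/4; Edmund 1/48; Fiona 1/48; George 1/24; Isaac 1/24; Martin 1/4; Nora 1/12; Quentin 1/12; Samuel 1/24; Victor 1/48; Winifred 1/8

There is no surviving spouse, so the entire estate passes to Oliver's descendants per stirpes.
The estate is divided into 4 equal shares of 1/4 among Charles, Martin, Lydia, Prudence.
Charles is living and takes 1/4.
Martin is living and takes 1/4.
Lydia predeceased; the 1/4 allotted to Lydia's branch passes to Lydia's issue by representation.
The 1/4 is divided into 2 equal shares of 1/8 among Winifred, Beatrice.
Winifred is living and takes 1/8.
Beatrice predeceased; the 1/8 allotted to Beatrice's branch passes to Beatrice's issue by representation.
The 1/8 is divided into 3 equal shares of 1/24 among Isaac, Samuel, George.
Isaac is living and takes 1/24.
Samuel is living and takes 1/24.
George is living and takes 1/24.
Prudence predeceased; the 1/4 allotted to Prudence's branch passes to Prudence's issue by representation.
The 1/4 is divided into 3 equal shares of 1/12 among Nora, Harriet, Quentin.
Nora is living and takes 1/12.
Harriet predeceased; the 1/12 allotted to Harriet's branch passes to Harriet's issue by representation.
The 1/12 is divided into 4 equal shares of 1/48 among Fiona, Victor, Edmund, Albert.
Fiona is living and takes 1/48.
Victor is living and takes 1/48.
Edmund is living and takes 1/48.
Albert is living and takes 1/48.
Quentin is living and takes 1/12.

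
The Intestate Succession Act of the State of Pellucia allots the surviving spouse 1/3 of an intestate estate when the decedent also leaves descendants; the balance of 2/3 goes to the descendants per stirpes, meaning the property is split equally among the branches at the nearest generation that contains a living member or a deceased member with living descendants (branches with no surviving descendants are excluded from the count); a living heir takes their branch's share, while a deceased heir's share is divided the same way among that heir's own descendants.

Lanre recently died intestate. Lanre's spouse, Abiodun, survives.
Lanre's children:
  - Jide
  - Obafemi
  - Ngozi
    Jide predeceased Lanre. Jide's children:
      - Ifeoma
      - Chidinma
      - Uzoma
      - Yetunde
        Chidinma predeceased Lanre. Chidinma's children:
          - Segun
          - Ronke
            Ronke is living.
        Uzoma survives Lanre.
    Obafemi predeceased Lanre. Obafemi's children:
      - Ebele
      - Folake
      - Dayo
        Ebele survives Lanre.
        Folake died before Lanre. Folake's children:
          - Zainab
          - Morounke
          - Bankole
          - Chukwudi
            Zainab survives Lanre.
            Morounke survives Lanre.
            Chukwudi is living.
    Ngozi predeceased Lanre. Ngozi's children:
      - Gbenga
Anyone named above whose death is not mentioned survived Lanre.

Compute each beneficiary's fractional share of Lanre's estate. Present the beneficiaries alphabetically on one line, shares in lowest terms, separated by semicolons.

Abiodun 1/3; Bankole 1/54; Chukwudi 1/54; Dayo 2/27; Ebele 2/27; Gbenga 2/9; Ifeoma 1/18; Morounke 1/54; Ronke 1/36; Segun 1/36; Uzoma 1/18; Yetunde 1/18; Zainab 1/54

Abiodun, as surviving spouse, takes 1/3.
The remaining 2/3 passes to Lanre's descendants per stirpes.
The 2/3 is divided into 3 equal shares of 2/9 among Jide, Obafemi, Ngozi.
Jide predeceased; the 2/9 allotted to Jide's branch passes to Jide's issue by representation.
The 2/9 is divided into 4 equal shares of 1/18 among Ifeoma, Chidinma, Uzoma, Yetunde.
Ifeoma is living and takes 1/18.
Chidinma predeceased; the 1/18 allotted to Chidinma's branch passes to Chidinma's issue by representation.
The 1/18 is divided into 2 equal shares of 1/36 among Segun, Ronke.
Segun is living and takes 1/36.
Ronke is living and takes 1/36.
Uzoma is living and takes 1/18.
Yetunde is living and takes 1/18.
Obafemi predeceased; the 2/9 allotted to Obafemi's branch passes to Obafemi's issue by representation.
The 2/9 is divided into 3 equal shares of 2/27 among Ebele, Folake, Dayo.
Ebele is living and takes 2/27.
Folake predeceased; the 2/27 allotted to Folake's branch passes to Folake's issue by representation.
The 2/27 is divided into 4 equal shares of 1/54 among Zainab, Morounke, Bankole, Chukwudi.
Zainab is living and takes 1/54.
Morounke is living and takes 1/54.
Bankole is living and takes 1/54.
Chukwudi is living and takes 1/54.
Dayo is living and takes 2/27.
Ngozi predeceased; the 2/9 allotted to Ngozi's branch passes to Ngozi's issue by representation.
Gbenga is the sole taker at this level and receives the full 2/9.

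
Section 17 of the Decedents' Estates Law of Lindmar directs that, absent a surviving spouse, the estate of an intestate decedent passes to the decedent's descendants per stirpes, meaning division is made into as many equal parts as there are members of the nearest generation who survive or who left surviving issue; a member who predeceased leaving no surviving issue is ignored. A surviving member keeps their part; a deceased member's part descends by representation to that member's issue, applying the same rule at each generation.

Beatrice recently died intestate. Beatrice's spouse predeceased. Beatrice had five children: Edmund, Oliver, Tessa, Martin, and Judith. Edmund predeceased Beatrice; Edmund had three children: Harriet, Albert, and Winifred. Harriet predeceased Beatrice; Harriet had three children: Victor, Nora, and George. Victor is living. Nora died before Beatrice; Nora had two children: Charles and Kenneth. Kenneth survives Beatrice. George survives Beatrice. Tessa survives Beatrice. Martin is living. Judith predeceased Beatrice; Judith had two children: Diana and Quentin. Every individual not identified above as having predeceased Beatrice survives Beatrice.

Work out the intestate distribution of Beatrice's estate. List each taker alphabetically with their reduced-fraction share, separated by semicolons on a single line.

Albert 1/15; Charles 1/90; Diana 1/10; George 1/45; Kenneth 1/90; Martin 1/5; Oliver 1/5; Quentin 1/10; Tessa 1/5; Victor 1/45; Winifred 1/15

There is no surviving spouse, so the entire estate passes to Beatrice's descendants per stirpes.
The estate is divided into 5 equal shares of 1/5 among Edmund, Oliver, Tessa, Martin, Judith.
Edmund predeceased; the 1/5 allotted to Edmund's branch passes to Edmund's issue by representation.
The 1/5 is divided into 3 equal shares of 1/15 among Harriet, Albert, Winifred.
Harriet predeceased; the 1/15 allotted to Harriet's branch passes to Harriet's issue by representation.
The 1/15 is divided into 3 equal shares of 1/45 among Victor, Nora, George.
Victor is living and takes 1/45.
Nora predeceased; the 1/45 allotted to Nora's branch passes to Nora's issue by representation.
The 1/45 is divided into 2 equal shares of 1/90 among Charles, Kenneth.
Charles is living and takes 1/90.
Kenneth is living and takes 1/90.
George is living and takes 1/45.
Albert is living and takes 1/15.
Winifred is living and takes 1/15.
Oliver is living and takes 1/5.
Tessa is living and takes 1/5.
Martin is living and takes 1/5.
Judith predeceased; the 1/5 allotted to Judith's branch passes to Judith's issue by representation.
The 1/5 is divided into 2 equal shares of 1/10 among Diana, Quentin.
Diana is living and takes 1/10.
Quentin is living and takes 1/10.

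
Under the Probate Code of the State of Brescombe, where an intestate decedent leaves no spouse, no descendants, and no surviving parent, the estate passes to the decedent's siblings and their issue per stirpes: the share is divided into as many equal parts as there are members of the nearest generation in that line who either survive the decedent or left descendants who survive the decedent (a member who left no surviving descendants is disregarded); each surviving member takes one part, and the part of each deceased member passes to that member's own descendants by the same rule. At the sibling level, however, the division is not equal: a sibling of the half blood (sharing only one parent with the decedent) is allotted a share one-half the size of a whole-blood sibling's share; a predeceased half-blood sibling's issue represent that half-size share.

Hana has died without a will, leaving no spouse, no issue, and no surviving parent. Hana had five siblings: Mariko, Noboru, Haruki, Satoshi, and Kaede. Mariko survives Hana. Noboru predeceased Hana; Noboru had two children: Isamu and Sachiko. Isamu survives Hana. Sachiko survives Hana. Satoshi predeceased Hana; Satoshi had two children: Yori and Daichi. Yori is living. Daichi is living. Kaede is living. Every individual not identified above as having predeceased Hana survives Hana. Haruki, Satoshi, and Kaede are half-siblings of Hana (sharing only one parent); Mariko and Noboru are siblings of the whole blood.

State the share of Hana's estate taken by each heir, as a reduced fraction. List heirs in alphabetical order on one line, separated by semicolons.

No spouse, descendants, or parent survives, so the estate passes to Hana's siblings per stirpes.
Half-blood siblings count for one-half the weight of whole-blood siblings at the initial division.
Dividing 1 in proportion to weights (total weight 7/2): Mariko (weight 1) → 2/7; Noboru (weight 1) → 2/7; Haruki (weight 1/2) → 1/7; Satoshi (weight 1/2) → 1/7; Kaede (weight 1/2) → 1/7.
Mariko is living and takes 2/7.
Noboru predeceased; the 2/7 allotted to Noboru's branch passes to Noboru's issue by representation.
The 2/7 is divided into 2 equal shares of 1/7 among Isamu, Sachiko.
Isamu is living and takes 1/7.
Sachiko is living and takes 1/7.
Haruki is living and takes 1/7.
Satoshi predeceased; the 1/7 allotted to Satoshi's branch passes to Satoshi's issue by representation.
The 1/7 is divided into 2 equal shares of 1/14 among Yori, Daichi.
Yori is living and takes 1/14.
Daichi is living and takes 1/14.
Kaede is living and takes 1/7.

Daichi 1/14; Haruki 1/7; Isamu 1/7; Kaede 1/7; Mariko 2/7; Sachiko 1/7; Yori 1/14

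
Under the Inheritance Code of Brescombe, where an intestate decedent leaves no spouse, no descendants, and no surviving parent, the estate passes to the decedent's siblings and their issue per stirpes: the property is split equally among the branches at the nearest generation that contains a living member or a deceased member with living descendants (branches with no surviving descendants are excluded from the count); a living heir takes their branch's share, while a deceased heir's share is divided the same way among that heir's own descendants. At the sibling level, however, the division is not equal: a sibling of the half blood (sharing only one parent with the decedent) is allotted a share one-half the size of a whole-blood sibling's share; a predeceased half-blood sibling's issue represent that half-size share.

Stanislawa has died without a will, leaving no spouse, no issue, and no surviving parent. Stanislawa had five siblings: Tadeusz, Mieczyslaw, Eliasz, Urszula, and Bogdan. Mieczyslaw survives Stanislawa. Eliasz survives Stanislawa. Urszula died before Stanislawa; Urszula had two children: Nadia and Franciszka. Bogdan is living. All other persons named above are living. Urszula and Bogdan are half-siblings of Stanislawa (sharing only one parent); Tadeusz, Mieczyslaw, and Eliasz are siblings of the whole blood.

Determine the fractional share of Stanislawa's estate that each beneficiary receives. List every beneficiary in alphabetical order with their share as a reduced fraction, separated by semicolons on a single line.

Bogdan 1/8; Eliasz 1/4; Franciszka 1/16; Mieczyslaw 1/4; Nadia 1/16; Tadeusz 1/4

No spouse, descendants, or parent survives, so the estate passes to Stanislawa's siblings per stirpes.
Half-blood siblings count for one-half the weight of whole-blood siblings at the initial division.
Dividing 1 in proportion to weights (total weight 4): Tadeusz (weight 1) → 1/4; Mieczyslaw (weight 1) → 1/4; Eliasz (weight 1) → 1/4; Urszula (weight 1/2) → 1/8; Bogdan (weight 1/2) → 1/8.
Tadeusz is living and takes 1/4.
Mieczyslaw is living and takes 1/4.
Eliasz is living and takes 1/4.
Urszula predeceased; the 1/8 allotted to Urszula's branch passes to Urszula's issue by representation.
The 1/8 is divided into 2 equal shares of 1/16 among Nadia, Franciszka.
Nadia is living and takes 1/16.
Franciszka is living and takes 1/16.
Bogdan is living and takes 1/8.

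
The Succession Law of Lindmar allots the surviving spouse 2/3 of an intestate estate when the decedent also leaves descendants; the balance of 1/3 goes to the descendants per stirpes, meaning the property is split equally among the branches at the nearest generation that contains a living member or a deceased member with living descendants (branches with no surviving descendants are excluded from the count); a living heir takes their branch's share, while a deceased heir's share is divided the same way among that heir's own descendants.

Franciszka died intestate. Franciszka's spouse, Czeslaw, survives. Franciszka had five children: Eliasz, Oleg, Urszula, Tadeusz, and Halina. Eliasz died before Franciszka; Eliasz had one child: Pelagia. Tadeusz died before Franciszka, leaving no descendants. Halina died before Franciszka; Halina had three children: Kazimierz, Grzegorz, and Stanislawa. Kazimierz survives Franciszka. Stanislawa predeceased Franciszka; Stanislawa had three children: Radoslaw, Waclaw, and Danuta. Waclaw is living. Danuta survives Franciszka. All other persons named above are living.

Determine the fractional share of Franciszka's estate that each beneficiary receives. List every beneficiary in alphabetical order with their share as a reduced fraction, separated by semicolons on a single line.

Czeslaw 2/3; Danuta 1/108; Grzegorz 1/36; Kazimierz 1/36; Oleg 1/12; Pelagia 1/12; Radoslaw 1/108; Urszula 1/12; Waclaw 1/108

Czeslaw, as surviving spouse, takes 2/3.
The remaining 1/3 passes to Franciszka's descendants per stirpes.
Tadeusz left no surviving issue, so that branch lapses and is disregarded.
The 1/3 is divided into 4 equal shares of 1/12 among Eliasz, Oleg, Urszula, Halina.
Eliasz predeceased; the 1/12 allotted to Eliasz's branch passes to Eliasz's issue by representation.
Pelagia is the sole taker at this level and receives the full 1/12.
Oleg is living and takes 1/12.
Urszula is living and takes 1/12.
Halina predeceased; the 1/12 allotted to Halina's branch passes to Halina's issue by representation.
The 1/12 is divided into 3 equal shares of 1/36 among Kazimierz, Grzegorz, Stanislawa.
Kazimierz is living and takes 1/36.
Grzegorz is living and takes 1/36.
Stanislawa predeceased; the 1/36 allotted to Stanislawa's branch passes to Stanislawa's issue by representation.
The 1/36 is divided into 3 equal shares of 1/108 among Radoslaw, Waclaw, Danuta.
Radoslaw is living and takes 1/108.
Waclaw is living and takes 1/108.
Danuta is living and takes 1/108.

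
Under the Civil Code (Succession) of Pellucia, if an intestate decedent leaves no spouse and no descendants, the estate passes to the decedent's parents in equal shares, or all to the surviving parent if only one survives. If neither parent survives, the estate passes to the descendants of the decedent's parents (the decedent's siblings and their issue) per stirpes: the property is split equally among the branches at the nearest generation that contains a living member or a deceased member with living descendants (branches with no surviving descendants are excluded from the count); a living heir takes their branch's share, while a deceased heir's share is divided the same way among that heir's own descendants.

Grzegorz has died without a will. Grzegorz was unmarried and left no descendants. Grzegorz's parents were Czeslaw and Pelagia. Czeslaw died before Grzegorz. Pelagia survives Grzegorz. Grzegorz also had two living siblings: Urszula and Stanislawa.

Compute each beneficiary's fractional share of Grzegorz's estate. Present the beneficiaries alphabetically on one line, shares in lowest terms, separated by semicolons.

Pelagia 1

Only one parent, Pelagia, survives, so Pelagia takes the entire estate. The siblings take nothing because a surviving parent has priority.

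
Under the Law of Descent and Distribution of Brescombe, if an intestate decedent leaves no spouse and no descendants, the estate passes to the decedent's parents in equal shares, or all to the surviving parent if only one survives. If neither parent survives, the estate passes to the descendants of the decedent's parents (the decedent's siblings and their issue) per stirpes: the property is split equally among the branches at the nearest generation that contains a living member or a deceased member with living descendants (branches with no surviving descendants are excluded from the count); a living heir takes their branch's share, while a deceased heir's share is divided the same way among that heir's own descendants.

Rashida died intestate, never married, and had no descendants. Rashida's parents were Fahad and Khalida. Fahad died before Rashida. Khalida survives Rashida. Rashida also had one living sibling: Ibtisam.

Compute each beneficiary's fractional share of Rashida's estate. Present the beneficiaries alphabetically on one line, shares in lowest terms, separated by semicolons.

Khalida 1

Only one parent, Khalida, survives, so Khalida takes the entire estate. The siblings take nothing because a surviving parent has priority.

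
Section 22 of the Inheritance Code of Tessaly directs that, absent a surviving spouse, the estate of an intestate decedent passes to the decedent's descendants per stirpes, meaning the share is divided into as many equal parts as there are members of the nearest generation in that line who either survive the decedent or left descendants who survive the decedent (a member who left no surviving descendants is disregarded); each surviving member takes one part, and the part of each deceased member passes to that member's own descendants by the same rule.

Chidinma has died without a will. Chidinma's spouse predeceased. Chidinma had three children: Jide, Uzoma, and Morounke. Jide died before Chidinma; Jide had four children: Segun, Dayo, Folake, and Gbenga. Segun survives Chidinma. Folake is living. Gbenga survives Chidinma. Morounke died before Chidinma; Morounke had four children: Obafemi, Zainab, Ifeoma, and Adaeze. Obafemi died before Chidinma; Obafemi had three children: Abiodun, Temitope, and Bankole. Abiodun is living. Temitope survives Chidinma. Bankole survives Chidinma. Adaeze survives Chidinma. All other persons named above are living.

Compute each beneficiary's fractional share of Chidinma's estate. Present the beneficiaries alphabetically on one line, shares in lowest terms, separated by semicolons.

There is no surviving spouse, so the entire estate passes to Chidinma's descendants per stirpes.
The estate is divided into 3 equal shares of 1/3 among Jide, Uzoma, Morounke.
Jide predeceased; the 1/3 allotted to Jide's branch passes to Jide's issue by representation.
The 1/3 is divided into 4 equal shares of 1/12 among Segun, Dayo, Folake, Gbenga.
Segun is living and takes 1/12.
Dayo is living and takes 1/12.
Folake is living and takes 1/12.
Gbenga is living and takes 1/12.
Uzoma is living and takes 1/3.
Morounke predeceased; the 1/3 allotted to Morounke's branch passes to Morounke's issue by representation.
The 1/3 is divided into 4 equal shares of 1/12 among Obafemi, Zainab, Ifeoma, Adaeze.
Obafemi predeceased; the 1/12 allotted to Obafemi's branch passes to Obafemi's issue by representation.
The 1/12 is divided into 3 equal shares of 1/36 among Abiodun, Temitope, Bankole.
Abiodun is living and takes 1/36.
Temitope is living and takes 1/36.
Bankole is living and takes 1/36.
Zainab is living and takes 1/12.
Ifeoma is living and takes 1/12.
Adaeze is living and takes 1/12.

Abiodun 1/36; Adaeze 1/12; Bankole 1/36; Dayo 1/12; Folake 1/12; Gbenga 1/12; Ifeoma 1/12; Segun 1/12; Temitope 1/36; Uzoma 1/3; Zainab 1/12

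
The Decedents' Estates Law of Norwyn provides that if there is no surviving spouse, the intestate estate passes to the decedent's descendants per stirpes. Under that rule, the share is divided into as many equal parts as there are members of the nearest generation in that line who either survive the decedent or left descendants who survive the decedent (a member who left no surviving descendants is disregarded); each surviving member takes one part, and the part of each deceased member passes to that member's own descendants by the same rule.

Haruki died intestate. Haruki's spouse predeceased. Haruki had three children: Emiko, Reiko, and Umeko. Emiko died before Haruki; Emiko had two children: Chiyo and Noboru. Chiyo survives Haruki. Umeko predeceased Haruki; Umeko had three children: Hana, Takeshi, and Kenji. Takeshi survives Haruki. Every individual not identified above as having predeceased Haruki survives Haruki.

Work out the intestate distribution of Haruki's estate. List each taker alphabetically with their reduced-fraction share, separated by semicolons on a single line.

Chiyo 1/6; Hana 1/9; Kenji 1/9; Noboru 1/6; Reiko 1/3; Takeshi 1/9

There is no surviving spouse, so the entire estate passes to Haruki's descendants per stirpes.
The estate is divided into 3 equal shares of 1/3 among Emiko, Reiko, Umeko.
Emiko predeceased; the 1/3 allotted to Emiko's branch passes to Emiko's issue by representation.
The 1/3 is divided into 2 equal shares of 1/6 among Chiyo, Noboru.
Chiyo is living and takes 1/6.
Noboru is living and takes 1/6.
Reiko is living and takes 1/3.
Umeko predeceased; the 1/3 allotted to Umeko's branch passes to Umeko's issue by representation.
The 1/3 is divided into 3 equal shares of 1/9 among Hana, Takeshi, Kenji.
Hana is living and takes 1/9.
Takeshi is living and takes 1/9.
Kenji is living and takes 1/9.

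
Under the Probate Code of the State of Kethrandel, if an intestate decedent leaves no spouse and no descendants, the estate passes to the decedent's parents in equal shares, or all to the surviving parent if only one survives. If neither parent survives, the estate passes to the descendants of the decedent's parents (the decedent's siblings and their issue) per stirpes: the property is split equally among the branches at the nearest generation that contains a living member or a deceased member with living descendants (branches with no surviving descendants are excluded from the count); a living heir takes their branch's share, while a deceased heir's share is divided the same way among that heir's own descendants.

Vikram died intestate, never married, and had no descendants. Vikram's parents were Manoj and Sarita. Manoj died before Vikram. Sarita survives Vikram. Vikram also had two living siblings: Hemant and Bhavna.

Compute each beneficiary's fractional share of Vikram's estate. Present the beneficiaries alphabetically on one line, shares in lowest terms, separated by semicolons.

Only one parent, Sarita, survives, so Sarita takes the entire estate. The siblings take nothing because a surviving parent has priority.

Sarita 1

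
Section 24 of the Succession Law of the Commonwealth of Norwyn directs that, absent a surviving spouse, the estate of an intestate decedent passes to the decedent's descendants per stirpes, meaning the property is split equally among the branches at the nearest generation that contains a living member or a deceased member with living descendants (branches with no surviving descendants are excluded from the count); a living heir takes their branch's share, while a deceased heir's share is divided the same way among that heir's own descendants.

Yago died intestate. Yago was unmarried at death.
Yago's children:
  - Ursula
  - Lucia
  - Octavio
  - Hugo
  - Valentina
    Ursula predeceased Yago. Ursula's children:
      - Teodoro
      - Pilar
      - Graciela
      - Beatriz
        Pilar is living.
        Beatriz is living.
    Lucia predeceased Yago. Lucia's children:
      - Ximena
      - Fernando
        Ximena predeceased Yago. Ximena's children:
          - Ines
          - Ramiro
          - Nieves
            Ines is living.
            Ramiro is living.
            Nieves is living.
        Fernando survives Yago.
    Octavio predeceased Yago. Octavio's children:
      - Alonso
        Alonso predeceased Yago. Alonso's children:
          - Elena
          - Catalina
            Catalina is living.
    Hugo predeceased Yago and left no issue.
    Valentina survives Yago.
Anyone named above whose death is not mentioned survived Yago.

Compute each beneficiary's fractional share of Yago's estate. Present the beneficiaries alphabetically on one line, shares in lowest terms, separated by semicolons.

Beatriz 1/16; Catalina 1/8; Elena 1/8; Fernando 1/8; Graciela 1/16; Ines 1/24; Nieves 1/24; Pilar 1/16; Ramiro 1/24; Teodoro 1/16; Valentina 1/4

There is no surviving spouse, so the entire estate passes to Yago's descendants per stirpes.
Hugo left no surviving issue, so that branch lapses and is disregarded.
The estate is divided into 4 equal shares of 1/4 among Ursula, Lucia, Octavio, Valentina.
Ursula predeceased; the 1/4 allotted to Ursula's branch passes to Ursula's issue by representation.
The 1/4 is divided into 4 equal shares of 1/16 among Teodoro, Pilar, Graciela, Beatriz.
Teodoro is living and takes 1/16.
Pilar is living and takes 1/16.
Graciela is living and takes 1/16.
Beatriz is living and takes 1/16.
Lucia predeceased; the 1/4 allotted to Lucia's branch passes to Lucia's issue by representation.
The 1/4 is divided into 2 equal shares of 1/8 among Ximena, Fernando.
Ximena predeceased; the 1/8 allotted to Ximena's branch passes to Ximena's issue by representation.
The 1/8 is divided into 3 equal shares of 1/24 among Ines, Ramiro, Nieves.
Ines is living and takes 1/24.
Ramiro is living and takes 1/24.
Nieves is living and takes 1/24.
Fernando is living and takes 1/8.
Octavio predeceased; the 1/4 allotted to Octavio's branch passes to Octavio's issue by representation.
Alonso's line is the sole branch at this level, so the full 1/4 passes to Alonso's issue by representation.
The 1/4 is divided into 2 equal shares of 1/8 among Elena, Catalina.
Elena is living and takes 1/8.
Catalina is living and takes 1/8.
Valentina is living and takes 1/4.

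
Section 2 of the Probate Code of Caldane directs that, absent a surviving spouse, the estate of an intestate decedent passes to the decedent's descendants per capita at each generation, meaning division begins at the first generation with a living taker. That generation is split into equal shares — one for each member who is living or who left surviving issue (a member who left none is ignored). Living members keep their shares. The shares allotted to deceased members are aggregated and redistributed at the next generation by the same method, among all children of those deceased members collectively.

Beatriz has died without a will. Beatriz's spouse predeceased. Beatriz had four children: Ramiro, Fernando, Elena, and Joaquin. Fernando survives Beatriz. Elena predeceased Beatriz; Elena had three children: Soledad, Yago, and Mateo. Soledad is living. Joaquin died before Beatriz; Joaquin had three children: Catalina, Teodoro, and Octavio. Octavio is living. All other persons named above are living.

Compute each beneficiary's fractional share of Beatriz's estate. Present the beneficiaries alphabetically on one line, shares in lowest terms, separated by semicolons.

There is no surviving spouse, so the entire estate passes to Beatriz's descendants per capita at each generation.
At generation 1 (Ramiro, Fernando, Elena, Joaquin) there are 4 shares of (1)/4 = 1/4 each.
Living: Ramiro and Fernando — each takes 1/4.
Deceased: Elena and Joaquin. Their combined 1/2 is pooled and carried to generation 2.
At generation 2 (Soledad, Yago, Mateo, Catalina, Teodoro, Octavio) there are 6 shares of (1/2)/6 = 1/12 each.
Living: Soledad, Yago, Mateo, Catalina, Teodoro, and Octavio — each takes 1/12.

Catalina 1/12; Fernando 1/4; Mateo 1/12; Octavio 1/12; Ramiro 1/4; Soledad 1/12; Teodoro 1/12; Yago 1/12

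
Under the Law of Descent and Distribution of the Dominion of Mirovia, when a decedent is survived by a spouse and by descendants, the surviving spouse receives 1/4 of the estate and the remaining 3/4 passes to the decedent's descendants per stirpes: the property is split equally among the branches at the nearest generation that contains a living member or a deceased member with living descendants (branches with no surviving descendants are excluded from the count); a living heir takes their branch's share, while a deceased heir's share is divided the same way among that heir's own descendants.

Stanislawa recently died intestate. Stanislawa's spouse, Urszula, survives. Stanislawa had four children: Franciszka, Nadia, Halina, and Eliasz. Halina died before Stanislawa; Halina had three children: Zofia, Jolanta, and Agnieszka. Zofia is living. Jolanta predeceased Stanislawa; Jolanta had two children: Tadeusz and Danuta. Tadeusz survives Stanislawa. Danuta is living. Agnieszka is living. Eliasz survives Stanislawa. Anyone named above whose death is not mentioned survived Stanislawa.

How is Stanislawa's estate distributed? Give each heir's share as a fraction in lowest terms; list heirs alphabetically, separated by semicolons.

Urszula, as surviving spouse, takes 1/4.
The remaining 3/4 passes to Stanislawa's descendants per stirpes.
The 3/4 is divided into 4 equal shares of 3/16 among Franciszka, Nadia, Halina, Eliasz.
Franciszka is living and takes 3/16.
Nadia is living and takes 3/16.
Halina predeceased; the 3/16 allotted to Halina's branch passes to Halina's issue by representation.
The 3/16 is divided into 3 equal shares of 1/16 among Zofia, Jolanta, Agnieszka.
Zofia is living and takes 1/16.
Jolanta predeceased; the 1/16 allotted to Jolanta's branch passes to Jolanta's issue by representation.
The 1/16 is divided into 2 equal shares of 1/32 among Tadeusz, Danuta.
Tadeusz is living and takes 1/32.
Danuta is living and takes 1/32.
Agnieszka is living and takes 1/16.
Eliasz is living and takes 3/16.

Agnieszka 1/16; Danuta 1/32; Eliasz 3/16; Franciszka 3/16; Nadia 3/16; Tadeusz 1/32; Urszula 1/4; Zofia 1/16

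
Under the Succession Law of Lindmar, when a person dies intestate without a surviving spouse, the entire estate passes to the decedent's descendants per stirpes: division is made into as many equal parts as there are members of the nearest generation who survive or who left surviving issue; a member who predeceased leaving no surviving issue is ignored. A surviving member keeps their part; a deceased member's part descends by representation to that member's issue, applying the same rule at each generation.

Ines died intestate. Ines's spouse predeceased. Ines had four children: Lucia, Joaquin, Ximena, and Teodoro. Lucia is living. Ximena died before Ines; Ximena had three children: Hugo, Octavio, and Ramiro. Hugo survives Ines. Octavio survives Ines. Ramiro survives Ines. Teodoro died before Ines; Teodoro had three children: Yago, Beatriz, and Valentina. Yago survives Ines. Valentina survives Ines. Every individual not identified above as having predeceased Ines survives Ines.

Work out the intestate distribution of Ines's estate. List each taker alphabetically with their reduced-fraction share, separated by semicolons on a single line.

Beatriz 1/12; Hugo 1/12; Joaquin 1/4; Lucia 1/4; Octavio 1/12; Ramiro 1/12; Valentina 1/12; Yago 1/12

There is no surviving spouse, so the entire estate passes to Ines's descendants per stirpes.
The estate is divided into 4 equal shares of 1/4 among Lucia, Joaquin, Ximena, Teodoro.
Lucia is living and takes 1/4.
Joaquin is living and takes 1/4.
Ximena predeceased; the 1/4 allotted to Ximena's branch passes to Ximena's issue by representation.
The 1/4 is divided into 3 equal shares of 1/12 among Hugo, Octavio, Ramiro.
Hugo is living and takes 1/12.
Octavio is living and takes 1/12.
Ramiro is living and takes 1/12.
Teodoro predeceased; the 1/4 allotted to Teodoro's branch passes to Teodoro's issue by representation.
The 1/4 is divided into 3 equal shares of 1/12 among Yago, Beatriz, Valentina.
Yago is living and takes 1/12.
Beatriz is living and takes 1/12.
Valentina is living and takes 1/12.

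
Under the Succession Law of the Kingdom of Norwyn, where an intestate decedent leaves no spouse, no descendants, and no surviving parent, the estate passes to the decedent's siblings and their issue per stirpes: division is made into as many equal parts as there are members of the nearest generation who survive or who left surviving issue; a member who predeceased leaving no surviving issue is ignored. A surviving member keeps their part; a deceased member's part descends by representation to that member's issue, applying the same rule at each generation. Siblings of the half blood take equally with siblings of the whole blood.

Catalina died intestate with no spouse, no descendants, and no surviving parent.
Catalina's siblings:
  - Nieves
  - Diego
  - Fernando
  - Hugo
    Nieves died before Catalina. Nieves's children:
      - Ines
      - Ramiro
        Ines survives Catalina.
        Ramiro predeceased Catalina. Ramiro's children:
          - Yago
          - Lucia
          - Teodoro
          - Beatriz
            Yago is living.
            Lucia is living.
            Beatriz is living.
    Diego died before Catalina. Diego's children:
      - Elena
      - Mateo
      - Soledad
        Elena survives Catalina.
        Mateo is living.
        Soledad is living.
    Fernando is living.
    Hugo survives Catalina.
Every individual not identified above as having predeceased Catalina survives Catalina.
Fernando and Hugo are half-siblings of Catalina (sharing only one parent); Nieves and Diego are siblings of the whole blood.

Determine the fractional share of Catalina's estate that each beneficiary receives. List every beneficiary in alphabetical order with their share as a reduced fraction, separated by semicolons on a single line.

Beatriz 1/32; Elena 1/12; Fernando 1/4; Hugo 1/4; Ines 1/8; Lucia 1/32; Mateo 1/12; Soledad 1/12; Teodoro 1/32; Yago 1/32

No spouse, descendants, or parent survives, so the estate passes to Catalina's siblings per stirpes.
Half-blood and whole-blood siblings take equally under the stated rule.
The estate is divided into 4 equal shares of 1/4 among Nieves, Diego, Fernando, Hugo.
Nieves predeceased; the 1/4 allotted to Nieves's branch passes to Nieves's issue by representation.
The 1/4 is divided into 2 equal shares of 1/8 among Ines, Ramiro.
Ines is living and takes 1/8.
Ramiro predeceased; the 1/8 allotted to Ramiro's branch passes to Ramiro's issue by representation.
The 1/8 is divided into 4 equal shares of 1/32 among Yago, Lucia, Teodoro, Beatriz.
Yago is living and takes 1/32.
Lucia is living and takes 1/32.
Teodoro is living and takes 1/32.
Beatriz is living and takes 1/32.
Diego predeceased; the 1/4 allotted to Diego's branch passes to Diego's issue by representation.
The 1/4 is divided into 3 equal shares of 1/12 among Elena, Mateo, Soledad.
Elena is living and takes 1/12.
Mateo is living and takes 1/12.
Soledad is living and takes 1/12.
Fernando is living and takes 1/4.
Hugo is living and takes 1/4.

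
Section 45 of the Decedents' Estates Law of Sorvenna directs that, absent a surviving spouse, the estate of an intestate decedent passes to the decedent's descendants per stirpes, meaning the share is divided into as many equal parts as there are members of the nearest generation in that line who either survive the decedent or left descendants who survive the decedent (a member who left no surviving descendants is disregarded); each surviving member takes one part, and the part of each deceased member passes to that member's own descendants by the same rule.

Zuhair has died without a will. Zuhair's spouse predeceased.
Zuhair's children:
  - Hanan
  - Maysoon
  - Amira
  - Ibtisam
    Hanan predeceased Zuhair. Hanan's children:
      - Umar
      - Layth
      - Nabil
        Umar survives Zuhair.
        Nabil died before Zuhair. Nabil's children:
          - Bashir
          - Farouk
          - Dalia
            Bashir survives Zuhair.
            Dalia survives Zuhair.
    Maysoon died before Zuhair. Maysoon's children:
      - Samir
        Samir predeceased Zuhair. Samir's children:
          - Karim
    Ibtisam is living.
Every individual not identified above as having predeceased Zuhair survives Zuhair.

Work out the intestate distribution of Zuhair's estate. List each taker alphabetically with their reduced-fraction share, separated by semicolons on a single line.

There is no surviving spouse, so the entire estate passes to Zuhair's descendants per stirpes.
The estate is divided into 4 equal shares of 1/4 among Hanan, Maysoon, Amira, Ibtisam.
Hanan predeceased; the 1/4 allotted to Hanan's branch passes to Hanan's issue by representation.
The 1/4 is divided into 3 equal shares of 1/12 among Umar, Layth, Nabil.
Umar is living and takes 1/12.
Layth is living and takes 1/12.
Nabil predeceased; the 1/12 allotted to Nabil's branch passes to Nabil's issue by representation.
The 1/12 is divided into 3 equal shares of 1/36 among Bashir, Farouk, Dalia.
Bashir is living and takes 1/36.
Farouk is living and takes 1/36.
Dalia is living and takes 1/36.
Maysoon predeceased; the 1/4 allotted to Maysoon's branch passes to Maysoon's issue by representation.
Samir's line is the sole branch at this level, so the full 1/4 passes to Samir's issue by representation.
Karim is the sole taker at this level and receives the full 1/4.
Amira is living and takes 1/4.
Ibtisam is living and takes 1/4.

Amira 1/4; Bashir 1/36; Dalia 1/36; Farouk 1/36; Ibtisam 1/4; Karim 1/4; Layth 1/12; Umar 1/12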